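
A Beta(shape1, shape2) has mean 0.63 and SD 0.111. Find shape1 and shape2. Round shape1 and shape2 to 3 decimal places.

shape1 = 11.289, shape2 = 6.630

σ² = 0.111² = 0.012321.
With s = shape1+shape2, Var = μ(1−μ)/(s+1), so s+1 = (0.63×0.37)/0.012321 = 18.9189 and s = 17.9189.
shape1 = μs = 11.289, shape2 = (1−μ)s = 6.630.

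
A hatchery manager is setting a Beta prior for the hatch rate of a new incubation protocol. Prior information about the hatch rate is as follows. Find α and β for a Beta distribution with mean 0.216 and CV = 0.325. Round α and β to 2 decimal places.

α = 7.21, β = 26.16

Var = (CV·μ)² = (0.325×0.216)² = 0.004928.
α+β = μ(1−μ)/Var − 1 = 0.169344/0.004928 − 1 = 33.3634.
Thus α = 0.216·33.3634 = 7.21 and β = 0.784·33.3634 = 26.16.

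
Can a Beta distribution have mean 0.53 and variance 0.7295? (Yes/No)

For any Beta, Var(X) < E[X]·(1−E[X]).
Here μ(1−μ) = 0.53×0.47 = 0.2491, and 0.7295 ≥ 0.2491.

No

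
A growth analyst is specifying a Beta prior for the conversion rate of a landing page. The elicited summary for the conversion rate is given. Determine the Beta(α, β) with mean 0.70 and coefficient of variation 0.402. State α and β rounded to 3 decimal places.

Var = (CV·μ)² = (0.402×0.70)² = 0.079186.
α+β = μ(1−μ)/Var − 1 = 0.2100/0.079186 − 1 = 1.6520.
Thus α = 0.70·1.6520 = 1.156 and β = 0.30·1.6520 = 0.496.

α = 1.156, β = 0.496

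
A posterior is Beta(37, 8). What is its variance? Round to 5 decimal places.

α+β = 45 and αβ = 296, so Var = αβ/[(α+β)²(α+β+1)] = 296/93150 = 0.00318.

0.00318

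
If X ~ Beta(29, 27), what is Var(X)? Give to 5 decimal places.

0.00438

Var = αβ/[(α+β)²(α+β+1)] = (29×27)/(56²×57) = 783/178752 = 0.00438.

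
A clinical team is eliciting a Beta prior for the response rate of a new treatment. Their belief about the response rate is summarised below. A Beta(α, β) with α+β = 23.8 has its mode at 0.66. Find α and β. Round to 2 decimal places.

α = 15.39, β = 8.41

Since the density peak of Beta(α,β) is at (α−1)/(α+β−2),
α = 1 + 0.66(23.8−2) = 15.39 and β = 23.8 − 15.39 = 8.41.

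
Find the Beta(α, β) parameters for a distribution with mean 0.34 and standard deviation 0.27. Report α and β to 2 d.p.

Variance = 0.27² = 0.0729. The moment-matching identity α+β = μ(1−μ)/Var − 1 gives
α+β = 0.2244/0.0729 − 1 = 2.0782, so α = μ·2.0782 = 0.71 and β = (1−μ)·2.0782 = 1.37.

α = 0.71, β = 1.37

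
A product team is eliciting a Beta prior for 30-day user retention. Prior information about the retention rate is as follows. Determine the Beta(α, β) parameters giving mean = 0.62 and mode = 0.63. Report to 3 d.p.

α = 16.120, β = 9.880

Let s = α+β. Mean gives α = μs = 0.62s; mode gives (α−1)/(s−2) = 0.63.
Substituting: 0.62s − 1 = 0.63(s−2) = 0.63s − 1.26, so -0.01s = -0.26 and s = 26.0000.
Then α = 0.62×26.0000 = 16.120 and β = s−α = 9.880.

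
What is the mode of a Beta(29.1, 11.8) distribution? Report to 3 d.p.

The density x^(α−1)(1−x)^(β−1) is maximised at (α−1)/(α+β−2) = 28.1/38.9 = 0.722.

0.722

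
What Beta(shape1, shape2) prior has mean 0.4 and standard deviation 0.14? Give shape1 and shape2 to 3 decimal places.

First σ² = 0.0196. Setting shape1 = μn, shape2 = (1−μ)n with n = shape1+shape2,
μ(1−μ)/(n+1) = 0.0196 ⇒ n+1 = 0.24/0.0196 = 12.2449 ⇒ n = 11.2449.
Hence shape1 = 0.4×11.2449 = 4.498, shape2 = 0.6×11.2449 = 6.747.

shape1 = 4.498, shape2 = 6.747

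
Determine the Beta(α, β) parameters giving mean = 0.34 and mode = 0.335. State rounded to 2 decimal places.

With s = α+β: μ = α/s and mode = (α−1)/(s−2). Eliminating α = μs,
μs − 1 = m(s−2) ⇒ s(μ−m) = 1−2m ⇒ s = 0.330/0.005 = 66.0000.
So α = μs = 22.44, β = (1−μ)s = 43.56.

α = 22.44, β = 43.56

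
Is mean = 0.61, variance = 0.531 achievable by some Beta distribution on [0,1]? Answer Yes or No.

No

A Beta with mean μ has variance μ(1−μ)/(α+β+1) < μ(1−μ).
Here μ(1−μ) = 0.61×0.39 = 0.2379, and 0.531 ≥ 0.2379.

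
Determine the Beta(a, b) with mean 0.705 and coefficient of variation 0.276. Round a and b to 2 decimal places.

σ = CV·μ = 0.276×0.705 = 0.19458, so σ² = 0.037861.
s+1 = μ(1−μ)/σ² = 0.207975/0.037861 = 5.4931, so s = a+b = 4.4931.
a = μs = 3.17, b = (1−μ)s = 1.33.

a = 3.17, b = 1.33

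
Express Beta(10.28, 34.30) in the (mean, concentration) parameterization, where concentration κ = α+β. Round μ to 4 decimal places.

κ = α+β = 10.28+34.30 = 44.58; μ = α/κ = 10.28/44.58 = 0.2306.

μ = 0.2306, κ = 44.58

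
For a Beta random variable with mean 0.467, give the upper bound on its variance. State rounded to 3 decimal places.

0.249

Var = μ(1−μ)/(α+β+1), which approaches μ(1−μ) as α+β → 0.
So the supremum is μ(1−μ) = 0.467×0.533 = 0.249.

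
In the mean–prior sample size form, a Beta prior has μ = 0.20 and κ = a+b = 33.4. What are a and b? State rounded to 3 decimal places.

a = 6.680, b = 26.720

a = μκ = 0.20×33.4 = 6.680 and b = (1−μ)κ = 0.80×33.4 = 26.720.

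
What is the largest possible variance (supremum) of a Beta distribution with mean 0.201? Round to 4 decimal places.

0.1606

Var = μ(1−μ)/(α+β+1), which approaches μ(1−μ) as α+β → 0.
So the supremum is μ(1−μ) = 0.201×0.799 = 0.1606.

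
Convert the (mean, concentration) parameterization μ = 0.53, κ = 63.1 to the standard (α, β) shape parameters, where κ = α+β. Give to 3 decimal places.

α = 33.443, β = 29.657

α = μκ = 0.53×63.1 = 33.443 and β = (1−μ)κ = 0.47×63.1 = 29.657.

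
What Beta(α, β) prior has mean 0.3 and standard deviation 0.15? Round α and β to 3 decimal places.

α = 2.500, β = 5.833

Variance = 0.15² = 0.0225. The moment-matching identity α+β = μ(1−μ)/Var − 1 gives
α+β = 0.21/0.0225 − 1 = 8.3333, so α = μ·8.3333 = 2.500 and β = (1−μ)·8.3333 = 5.833.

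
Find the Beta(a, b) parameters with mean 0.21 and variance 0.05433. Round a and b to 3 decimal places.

By moment matching, a+b = μ(1−μ)/σ² − 1 = (0.21·0.79)/0.05433 − 1 = 3.0536 − 1 = 2.0536.
Since a/(a+b) = μ, a = 0.21·2.0536 = 0.431 and b = 0.79·2.0536 = 1.622.

a = 0.431, b = 1.622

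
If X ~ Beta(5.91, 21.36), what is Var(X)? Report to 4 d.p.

Var = αβ/[(α+β)²(α+β+1)] = (5.91×21.36)/(27.27²×28.27) = 126.2376/21023.067483 = 0.0060.

0.0060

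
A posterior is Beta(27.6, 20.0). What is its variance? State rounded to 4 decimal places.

0.0050

α+β = 47.6 and αβ = 552.00, so Var = αβ/[(α+β)²(α+β+1)] = 552.00/110115.936 = 0.0050.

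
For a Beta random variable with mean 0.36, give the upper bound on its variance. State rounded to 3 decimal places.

Var = μ(1−μ)/(α+β+1), which approaches μ(1−μ) as α+β → 0.
So the supremum is μ(1−μ) = 0.36×0.64 = 0.230.

0.230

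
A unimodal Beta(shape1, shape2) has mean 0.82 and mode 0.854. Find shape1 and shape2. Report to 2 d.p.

Let s = shape1+shape2. Mean gives shape1 = μs = 0.82s; mode gives (shape1−1)/(s−2) = 0.854.
Substituting: 0.82s − 1 = 0.854(s−2) = 0.854s − 1.708, so -0.034s = -0.708 and s = 20.8235.
Then shape1 = 0.82×20.8235 = 17.08 and shape2 = s−shape1 = 3.75.

shape1 = 17.08, shape2 = 3.75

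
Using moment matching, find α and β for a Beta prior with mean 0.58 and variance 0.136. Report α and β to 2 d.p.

Write ν = α+β; then α = μν and Var = μ(1−μ)/(ν+1).
ν = μ(1−μ)/Var − 1 = 0.2436/0.136 − 1 = 0.7912.
α = 0.58·0.7912 = 0.46, β = 0.42·0.7912 = 0.33.

α = 0.46, β = 0.33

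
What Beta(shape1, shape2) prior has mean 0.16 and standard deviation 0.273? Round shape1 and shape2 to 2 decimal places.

First σ² = 0.074529. Setting shape1 = μn, shape2 = (1−μ)n with n = shape1+shape2,
μ(1−μ)/(n+1) = 0.074529 ⇒ n+1 = 0.1344/0.074529 = 1.8033 ⇒ n = 0.8033.
Hence shape1 = 0.16×0.8033 = 0.13, shape2 = 0.84×0.8033 = 0.67.

shape1 = 0.13, shape2 = 0.67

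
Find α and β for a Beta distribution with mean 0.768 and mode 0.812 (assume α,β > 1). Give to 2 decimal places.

α = 10.89, β = 3.29

Let s = α+β. Mean gives α = μs = 0.768s; mode gives (α−1)/(s−2) = 0.812.
Substituting: 0.768s − 1 = 0.812(s−2) = 0.812s − 1.624, so -0.044s = -0.624 and s = 14.1818.
Then α = 0.768×14.1818 = 10.89 and β = s−α = 3.29.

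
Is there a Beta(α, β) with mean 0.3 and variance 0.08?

Yes

For any Beta, Var(X) < E[X]·(1−E[X]).
Here μ(1−μ) = 0.3×0.7 = 0.21, and 0.08 < 0.21.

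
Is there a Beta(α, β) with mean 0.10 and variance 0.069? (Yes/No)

The Beta variance bound is σ² < μ(1−μ).
Here μ(1−μ) = 0.10×0.90 = 0.0900, and 0.069 < 0.0900.

Yes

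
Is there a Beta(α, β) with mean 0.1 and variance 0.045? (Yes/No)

For any Beta, Var(X) < E[X]·(1−E[X]).
Here μ(1−μ) = 0.1×0.9 = 0.09, and 0.045 < 0.09.

Yes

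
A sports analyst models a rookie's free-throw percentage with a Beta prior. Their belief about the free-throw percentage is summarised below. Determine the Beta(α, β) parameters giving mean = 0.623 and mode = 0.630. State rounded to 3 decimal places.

α = 23.140, β = 14.003

With s = α+β: μ = α/s and mode = (α−1)/(s−2). Eliminating α = μs,
μs − 1 = m(s−2) ⇒ s(μ−m) = 1−2m ⇒ s = -0.260/-0.007 = 37.1429.
So α = μs = 23.140, β = (1−μ)s = 14.003.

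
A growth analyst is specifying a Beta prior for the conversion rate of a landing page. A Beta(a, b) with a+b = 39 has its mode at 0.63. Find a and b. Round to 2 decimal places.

Mode = (a−1)/(κ−2) with κ = a+b, so a−1 = 0.63·37 = 23.31.
a = 24.31; b = κ − a = 14.69.

a = 24.31, b = 14.69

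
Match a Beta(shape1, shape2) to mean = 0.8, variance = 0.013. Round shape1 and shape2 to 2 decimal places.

Write ν = shape1+shape2; then shape1 = μν and Var = μ(1−μ)/(ν+1).
ν = μ(1−μ)/Var − 1 = 0.16/0.013 − 1 = 11.3077.
shape1 = 0.8·11.3077 = 9.05, shape2 = 0.2·11.3077 = 2.26.

shape1 = 9.05, shape2 = 2.26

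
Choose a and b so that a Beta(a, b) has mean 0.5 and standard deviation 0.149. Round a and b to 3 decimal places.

a = 5.130, b = 5.130

First σ² = 0.022201. Setting a = μn, b = (1−μ)n with n = a+b,
μ(1−μ)/(n+1) = 0.022201 ⇒ n+1 = 0.25/0.022201 = 11.2608 ⇒ n = 10.2608.
Hence a = 0.5×10.2608 = 5.130, b = 0.5×10.2608 = 5.130.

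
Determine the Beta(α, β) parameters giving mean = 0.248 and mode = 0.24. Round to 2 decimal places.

Let s = α+β. Mean gives α = μs = 0.248s; mode gives (α−1)/(s−2) = 0.24.
Substituting: 0.248s − 1 = 0.24(s−2) = 0.24s − 0.48, so 0.008s = 0.52 and s = 65.0000.
Then α = 0.248×65.0000 = 16.12 and β = s−α = 48.88.

α = 16.12, β = 48.88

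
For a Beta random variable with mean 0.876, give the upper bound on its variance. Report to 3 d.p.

0.109

For fixed mean μ the Beta variance is μ(1−μ)/(α+β+1), increasing as α+β decreases.
Its least upper bound (not attained) is μ(1−μ) = 0.876·0.124 = 0.109.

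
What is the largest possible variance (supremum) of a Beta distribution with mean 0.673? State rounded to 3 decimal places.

For fixed mean μ the Beta variance is μ(1−μ)/(α+β+1), increasing as α+β decreases.
Its least upper bound (not attained) is μ(1−μ) = 0.673·0.327 = 0.220.

0.220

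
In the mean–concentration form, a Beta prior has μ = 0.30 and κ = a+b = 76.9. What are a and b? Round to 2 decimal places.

a = 23.07, b = 53.83

a = μκ = 0.30×76.9 = 23.07 and b = (1−μ)κ = 0.70×76.9 = 53.83.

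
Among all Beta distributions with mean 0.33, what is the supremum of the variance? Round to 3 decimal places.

Var = μ(1−μ)/(α+β+1), which approaches μ(1−μ) as α+β → 0.
So the supremum is μ(1−μ) = 0.33×0.67 = 0.221.

0.221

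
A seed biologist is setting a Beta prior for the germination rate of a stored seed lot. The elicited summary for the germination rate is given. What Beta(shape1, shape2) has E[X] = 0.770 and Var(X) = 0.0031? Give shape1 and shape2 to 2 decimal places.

Let s = shape1+shape2. The Beta variance is μ(1−μ)/(s+1).
So s+1 = μ(1−μ)/σ² = (0.770×0.230)/0.0031 = 0.177100/0.0031 = 57.1290, giving s = 56.1290.
Then shape1 = μs = 0.770×56.1290 = 43.22 and shape2 = (1−μ)s = 0.230×56.1290 = 12.91.

shape1 = 43.22, shape2 = 12.91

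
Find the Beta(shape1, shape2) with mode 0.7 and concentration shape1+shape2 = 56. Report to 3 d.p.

Mode = (shape1−1)/(κ−2) with κ = shape1+shape2, so shape1−1 = 0.7·54 = 37.800.
shape1 = 38.800; shape2 = κ − shape1 = 17.200.

shape1 = 38.800, shape2 = 17.200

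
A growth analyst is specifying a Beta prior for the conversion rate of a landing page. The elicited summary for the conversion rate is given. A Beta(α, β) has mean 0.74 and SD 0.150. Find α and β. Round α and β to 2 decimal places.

α = 5.59, β = 1.96

σ² = 0.150² = 0.022500.
With s = α+β, Var = μ(1−μ)/(s+1), so s+1 = (0.74×0.26)/0.022500 = 8.5511 and s = 7.5511.
α = μs = 5.59, β = (1−μ)s = 1.96.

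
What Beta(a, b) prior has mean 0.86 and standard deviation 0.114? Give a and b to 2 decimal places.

a = 7.11, b = 1.16

First σ² = 0.012996. Setting a = μn, b = (1−μ)n with n = a+b,
μ(1−μ)/(n+1) = 0.012996 ⇒ n+1 = 0.1204/0.012996 = 9.2644 ⇒ n = 8.2644.
Hence a = 0.86×8.2644 = 7.11, b = 0.14×8.2644 = 1.16.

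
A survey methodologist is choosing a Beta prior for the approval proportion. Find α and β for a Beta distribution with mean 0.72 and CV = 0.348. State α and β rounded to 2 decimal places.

α = 1.59, β = 0.62

σ = CV·μ = 0.348×0.72 = 0.25056, so σ² = 0.062780.
s+1 = μ(1−μ)/σ² = 0.2016/0.062780 = 3.2112, so s = α+β = 2.2112.
α = μs = 1.59, β = (1−μ)s = 0.62.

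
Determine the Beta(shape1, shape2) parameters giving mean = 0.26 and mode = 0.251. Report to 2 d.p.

shape1 = 14.39, shape2 = 40.95

Let s = shape1+shape2. Mean gives shape1 = μs = 0.26s; mode gives (shape1−1)/(s−2) = 0.251.
Substituting: 0.26s − 1 = 0.251(s−2) = 0.251s − 0.502, so 0.009s = 0.498 and s = 55.3333.
Then shape1 = 0.26×55.3333 = 14.39 and shape2 = s−shape1 = 40.95.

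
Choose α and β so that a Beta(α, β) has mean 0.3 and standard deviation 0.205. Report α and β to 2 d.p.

Variance = 0.205² = 0.042025. The moment-matching identity α+β = μ(1−μ)/Var − 1 gives
α+β = 0.21/0.042025 − 1 = 3.9970, so α = μ·3.9970 = 1.20 and β = (1−μ)·3.9970 = 2.80.

α = 1.20, β = 2.80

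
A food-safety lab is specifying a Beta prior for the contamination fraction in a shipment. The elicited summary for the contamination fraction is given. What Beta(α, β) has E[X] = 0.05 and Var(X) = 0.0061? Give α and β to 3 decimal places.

α = 0.339, β = 6.448

Write ν = α+β; then α = μν and Var = μ(1−μ)/(ν+1).
ν = μ(1−μ)/Var − 1 = 0.0475/0.0061 − 1 = 6.7869.
α = 0.05·6.7869 = 0.339, β = 0.95·6.7869 = 6.448.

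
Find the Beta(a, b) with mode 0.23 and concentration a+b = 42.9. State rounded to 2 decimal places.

Mode = (a−1)/(κ−2) with κ = a+b, so a−1 = 0.23·40.9 = 9.41.
a = 10.41; b = κ − a = 32.49.

a = 10.41, b = 32.49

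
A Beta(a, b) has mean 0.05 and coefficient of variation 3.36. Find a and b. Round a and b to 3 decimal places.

a = 0.034, b = 0.649

Var = (CV·μ)² = (3.36×0.05)² = 0.028224.
a+b = μ(1−μ)/Var − 1 = 0.0475/0.028224 − 1 = 0.6830.
Thus a = 0.05·0.6830 = 0.034 and b = 0.95·0.6830 = 0.649.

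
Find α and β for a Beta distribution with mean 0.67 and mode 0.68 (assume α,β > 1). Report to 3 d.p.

Let s = α+β. Mean gives α = μs = 0.67s; mode gives (α−1)/(s−2) = 0.68.
Substituting: 0.67s − 1 = 0.68(s−2) = 0.68s − 1.36, so -0.01s = -0.36 and s = 36.0000.
Then α = 0.67×36.0000 = 24.120 and β = s−α = 11.880.

α = 24.120, β = 11.880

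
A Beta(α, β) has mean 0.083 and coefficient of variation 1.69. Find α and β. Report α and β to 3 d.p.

α = 0.238, β = 2.630

σ = CV·μ = 1.69×0.083 = 0.14027, so σ² = 0.019676.
s+1 = μ(1−μ)/σ² = 0.076111/0.019676 = 3.8683, so s = α+β = 2.8683.
α = μs = 0.238, β = (1−μ)s = 2.630.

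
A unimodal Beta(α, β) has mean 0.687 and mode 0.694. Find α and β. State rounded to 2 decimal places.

α = 38.08, β = 17.35

With s = α+β: μ = α/s and mode = (α−1)/(s−2). Eliminating α = μs,
μs − 1 = m(s−2) ⇒ s(μ−m) = 1−2m ⇒ s = -0.388/-0.007 = 55.4286.
So α = μs = 38.08, β = (1−μ)s = 17.35.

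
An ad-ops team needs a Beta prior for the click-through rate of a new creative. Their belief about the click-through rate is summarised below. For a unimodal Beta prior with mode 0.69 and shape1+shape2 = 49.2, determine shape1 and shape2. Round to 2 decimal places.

shape1 = 33.57, shape2 = 15.63

Since the density peak of Beta(shape1,shape2) is at (shape1−1)/(shape1+shape2−2),
shape1 = 1 + 0.69(49.2−2) = 33.57 and shape2 = 49.2 − 33.57 = 15.63.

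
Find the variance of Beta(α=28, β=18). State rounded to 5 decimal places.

Var = αβ/[(α+β)²(α+β+1)] = (28×18)/(46²×47) = 504/99452 = 0.00507.

0.00507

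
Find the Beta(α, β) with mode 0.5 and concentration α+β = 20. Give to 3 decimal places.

α = 10.000, β = 10.000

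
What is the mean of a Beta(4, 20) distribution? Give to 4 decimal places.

0.1667

E[X] = α/(α+β) = 4/24 = 0.1667.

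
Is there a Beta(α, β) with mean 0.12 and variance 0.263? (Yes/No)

No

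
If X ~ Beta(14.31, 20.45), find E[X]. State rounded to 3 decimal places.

0.412

E[X] = α/(α+β) = 14.31/34.76 = 0.412.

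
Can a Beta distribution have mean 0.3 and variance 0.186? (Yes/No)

The Beta variance bound is σ² < μ(1−μ).
Here μ(1−μ) = 0.3×0.7 = 0.21, and 0.186 < 0.21.

Yes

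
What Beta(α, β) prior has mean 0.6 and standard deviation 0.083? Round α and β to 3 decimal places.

σ² = 0.083² = 0.006889.
With s = α+β, Var = μ(1−μ)/(s+1), so s+1 = (0.6×0.4)/0.006889 = 34.8381 and s = 33.8381.
α = μs = 20.303, β = (1−μ)s = 13.535.

α = 20.303, β = 13.535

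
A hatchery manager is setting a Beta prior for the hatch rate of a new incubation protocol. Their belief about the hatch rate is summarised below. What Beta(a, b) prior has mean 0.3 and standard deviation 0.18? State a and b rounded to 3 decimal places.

a = 1.644, b = 3.837

First σ² = 0.0324. Setting a = μn, b = (1−μ)n with n = a+b,
μ(1−μ)/(n+1) = 0.0324 ⇒ n+1 = 0.21/0.0324 = 6.4815 ⇒ n = 5.4815.
Hence a = 0.3×5.4815 = 1.644, b = 0.7×5.4815 = 3.837.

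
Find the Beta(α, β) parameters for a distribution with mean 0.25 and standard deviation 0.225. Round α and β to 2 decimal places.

α = 0.68, β = 2.03

Variance = 0.225² = 0.050625. The moment-matching identity α+β = μ(1−μ)/Var − 1 gives
α+β = 0.1875/0.050625 − 1 = 2.7037, so α = μ·2.7037 = 0.68 and β = (1−μ)·2.7037 = 2.03.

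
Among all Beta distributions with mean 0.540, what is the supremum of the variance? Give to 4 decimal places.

Var = μ(1−μ)/(α+β+1), which approaches μ(1−μ) as α+β → 0.
So the supremum is μ(1−μ) = 0.540×0.460 = 0.2484.

0.2484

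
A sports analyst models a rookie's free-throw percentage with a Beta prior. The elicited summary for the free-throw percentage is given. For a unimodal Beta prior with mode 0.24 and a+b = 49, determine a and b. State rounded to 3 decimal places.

a = 12.280, b = 36.720

For a,b>1 the mode is (a−1)/(a+b−2), so a = mode·(κ−2)+1 = 0.24×47+1 = 12.280.
And b = (1−mode)·(κ−2)+1 = 0.76×47+1 = 36.720.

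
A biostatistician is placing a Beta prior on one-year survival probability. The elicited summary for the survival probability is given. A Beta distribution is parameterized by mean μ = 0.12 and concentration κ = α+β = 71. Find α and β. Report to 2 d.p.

α = 8.52, β = 62.48

α = μκ = 0.12×71 = 8.52 and β = (1−μ)κ = 0.88×71 = 62.48.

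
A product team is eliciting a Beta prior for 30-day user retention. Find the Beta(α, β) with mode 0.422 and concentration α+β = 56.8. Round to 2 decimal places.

Mode = (α−1)/(κ−2) with κ = α+β, so α−1 = 0.422·54.8 = 23.13.
α = 24.13; β = κ − α = 32.67.

α = 24.13, β = 32.67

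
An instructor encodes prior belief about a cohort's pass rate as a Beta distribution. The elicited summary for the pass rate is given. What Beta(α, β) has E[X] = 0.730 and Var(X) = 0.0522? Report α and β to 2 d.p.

By moment matching, α+β = μ(1−μ)/σ² − 1 = (0.730·0.270)/0.0522 − 1 = 3.7759 − 1 = 2.7759.
Since α/(α+β) = μ, α = 0.730·2.7759 = 2.03 and β = 0.270·2.7759 = 0.75.

α = 2.03, β = 0.75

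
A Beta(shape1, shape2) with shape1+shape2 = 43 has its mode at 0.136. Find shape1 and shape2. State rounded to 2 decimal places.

shape1 = 6.58, shape2 = 36.42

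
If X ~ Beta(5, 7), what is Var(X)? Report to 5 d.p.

α+β = 12 and αβ = 35, so Var = αβ/[(α+β)²(α+β+1)] = 35/1872 = 0.01870.

0.01870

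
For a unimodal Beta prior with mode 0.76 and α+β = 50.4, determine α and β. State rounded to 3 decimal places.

Mode = (α−1)/(κ−2) with κ = α+β, so α−1 = 0.76·48.4 = 36.784.
α = 37.784; β = κ − α = 12.616.

α = 37.784, β = 12.616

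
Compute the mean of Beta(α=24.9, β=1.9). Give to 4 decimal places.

0.9291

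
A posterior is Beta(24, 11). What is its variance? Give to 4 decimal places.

0.0060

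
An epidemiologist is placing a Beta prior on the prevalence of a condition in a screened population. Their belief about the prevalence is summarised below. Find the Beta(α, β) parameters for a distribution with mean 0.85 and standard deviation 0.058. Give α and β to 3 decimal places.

σ² = 0.058² = 0.003364.
With s = α+β, Var = μ(1−μ)/(s+1), so s+1 = (0.85×0.15)/0.003364 = 37.9013 and s = 36.9013.
α = μs = 31.366, β = (1−μ)s = 5.535.

α = 31.366, β = 5.535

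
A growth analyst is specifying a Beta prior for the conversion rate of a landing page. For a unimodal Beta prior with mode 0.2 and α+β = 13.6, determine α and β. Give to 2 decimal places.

α = 3.32, β = 10.28

Since the density peak of Beta(α,β) is at (α−1)/(α+β−2),
α = 1 + 0.2(13.6−2) = 3.32 and β = 13.6 − 3.32 = 10.28.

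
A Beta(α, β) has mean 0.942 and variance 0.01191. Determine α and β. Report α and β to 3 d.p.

Write ν = α+β; then α = μν and Var = μ(1−μ)/(ν+1).
ν = μ(1−μ)/Var − 1 = 0.054636/0.01191 − 1 = 3.5874.
α = 0.942·3.5874 = 3.379, β = 0.058·3.5874 = 0.208.

α = 3.379, β = 0.208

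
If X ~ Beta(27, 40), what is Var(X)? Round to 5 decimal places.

α+β = 67 and αβ = 1080, so Var = αβ/[(α+β)²(α+β+1)] = 1080/305252 = 0.00354.

0.00354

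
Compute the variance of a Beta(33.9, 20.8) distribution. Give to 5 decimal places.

μ = 33.9/54.7 = 0.619744; Var = μ(1−μ)/(α+β+1) = 0.2356614/55.7 = 0.00423.

0.00423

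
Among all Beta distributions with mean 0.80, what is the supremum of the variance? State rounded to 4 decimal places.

Var = μ(1−μ)/(α+β+1), which approaches μ(1−μ) as α+β → 0.
So the supremum is μ(1−μ) = 0.80×0.20 = 0.1600.

0.1600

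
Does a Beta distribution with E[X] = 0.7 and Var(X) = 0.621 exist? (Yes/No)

No

For any Beta, Var(X) < E[X]·(1−E[X]).
Here μ(1−μ) = 0.7×0.3 = 0.21, and 0.621 ≥ 0.21.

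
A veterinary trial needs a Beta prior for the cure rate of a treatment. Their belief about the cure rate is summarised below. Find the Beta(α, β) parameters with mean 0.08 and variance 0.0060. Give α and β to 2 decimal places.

α = 0.90, β = 10.37

By moment matching, α+β = μ(1−μ)/σ² − 1 = (0.08·0.92)/0.0060 − 1 = 12.2667 − 1 = 11.2667.
Since α/(α+β) = μ, α = 0.08·11.2667 = 0.90 and β = 0.92·11.2667 = 10.37.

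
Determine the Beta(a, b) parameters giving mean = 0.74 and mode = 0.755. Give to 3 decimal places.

a = 25.160, b = 8.840

Let s = a+b. Mean gives a = μs = 0.74s; mode gives (a−1)/(s−2) = 0.755.
Substituting: 0.74s − 1 = 0.755(s−2) = 0.755s − 1.510, so -0.015s = -0.510 and s = 34.0000.
Then a = 0.74×34.0000 = 25.160 and b = s−a = 8.840.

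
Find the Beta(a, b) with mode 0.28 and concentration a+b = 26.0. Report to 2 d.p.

a = 7.72, b = 18.28

Since the density peak of Beta(a,b) is at (a−1)/(a+b−2),
a = 1 + 0.28(26.0−2) = 7.72 and b = 26.0 − 7.72 = 18.28.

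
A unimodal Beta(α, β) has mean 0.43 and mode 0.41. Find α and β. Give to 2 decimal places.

Let s = α+β. Mean gives α = μs = 0.43s; mode gives (α−1)/(s−2) = 0.41.
Substituting: 0.43s − 1 = 0.41(s−2) = 0.41s − 0.82, so 0.02s = 0.18 and s = 9.0000.
Then α = 0.43×9.0000 = 3.87 and β = s−α = 5.13.

α = 3.87, β = 5.13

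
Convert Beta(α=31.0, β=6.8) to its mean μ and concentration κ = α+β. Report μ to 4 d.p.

μ = 0.8201, κ = 37.8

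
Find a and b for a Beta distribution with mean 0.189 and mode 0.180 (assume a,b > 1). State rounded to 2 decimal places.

a = 13.44, b = 57.67

Let s = a+b. Mean gives a = μs = 0.189s; mode gives (a−1)/(s−2) = 0.180.
Substituting: 0.189s − 1 = 0.180(s−2) = 0.180s − 0.360, so 0.009s = 0.640 and s = 71.1111.
Then a = 0.189×71.1111 = 13.44 and b = s−a = 57.67.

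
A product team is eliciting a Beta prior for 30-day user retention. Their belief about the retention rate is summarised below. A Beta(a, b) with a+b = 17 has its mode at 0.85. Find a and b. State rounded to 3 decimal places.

Mode = (a−1)/(κ−2) with κ = a+b, so a−1 = 0.85·15 = 12.750.
a = 13.750; b = κ − a = 3.250.

a = 13.750, b = 3.250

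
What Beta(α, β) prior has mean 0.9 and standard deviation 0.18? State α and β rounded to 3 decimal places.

Variance = 0.18² = 0.0324. The moment-matching identity α+β = μ(1−μ)/Var − 1 gives
α+β = 0.09/0.0324 − 1 = 1.7778, so α = μ·1.7778 = 1.600 and β = (1−μ)·1.7778 = 0.178.

α = 1.600, β = 0.178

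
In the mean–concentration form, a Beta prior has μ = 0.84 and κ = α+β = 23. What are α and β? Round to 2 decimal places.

Split κ in proportion μ : (1−μ): α = 0.84·23 = 19.32, β = 23 − 19.32 = 3.68.

α = 19.32, β = 3.68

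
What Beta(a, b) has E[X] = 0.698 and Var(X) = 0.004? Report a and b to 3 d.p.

Let s = a+b. The Beta variance is μ(1−μ)/(s+1).
So s+1 = μ(1−μ)/σ² = (0.698×0.302)/0.004 = 0.210796/0.004 = 52.6990, giving s = 51.6990.
Then a = μs = 0.698×51.6990 = 36.086 and b = (1−μ)s = 0.302×51.6990 = 15.613.

a = 36.086, b = 15.613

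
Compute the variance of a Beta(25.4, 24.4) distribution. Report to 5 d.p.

0.00492

μ = 25.4/49.8 = 0.510040; Var = μ(1−μ)/(α+β+1) = 0.2498992/50.8 = 0.00492.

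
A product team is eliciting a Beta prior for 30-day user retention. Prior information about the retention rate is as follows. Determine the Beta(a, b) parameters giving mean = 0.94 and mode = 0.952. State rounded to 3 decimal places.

With s = a+b: μ = a/s and mode = (a−1)/(s−2). Eliminating a = μs,
μs − 1 = m(s−2) ⇒ s(μ−m) = 1−2m ⇒ s = -0.904/-0.012 = 75.3333.
So a = μs = 70.813, b = (1−μ)s = 4.520.

a = 70.813, b = 4.520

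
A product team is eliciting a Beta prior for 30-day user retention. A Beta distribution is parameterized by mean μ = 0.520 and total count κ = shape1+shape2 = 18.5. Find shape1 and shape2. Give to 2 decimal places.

shape1 = 9.62, shape2 = 8.88

shape1 = μκ = 0.520×18.5 = 9.62 and shape2 = (1−μ)κ = 0.480×18.5 = 8.88.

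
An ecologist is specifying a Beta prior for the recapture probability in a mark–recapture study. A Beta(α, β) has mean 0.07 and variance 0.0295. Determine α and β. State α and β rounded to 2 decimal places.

α = 0.08, β = 1.12

Write ν = α+β; then α = μν and Var = μ(1−μ)/(ν+1).
ν = μ(1−μ)/Var − 1 = 0.0651/0.0295 − 1 = 1.2068.
α = 0.07·1.2068 = 0.08, β = 0.93·1.2068 = 1.12.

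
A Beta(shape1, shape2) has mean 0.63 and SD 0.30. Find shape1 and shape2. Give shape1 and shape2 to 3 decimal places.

Variance = 0.30² = 0.0900. The moment-matching identity shape1+shape2 = μ(1−μ)/Var − 1 gives
shape1+shape2 = 0.2331/0.0900 − 1 = 1.5900, so shape1 = μ·1.5900 = 1.002 and shape2 = (1−μ)·1.5900 = 0.588.

shape1 = 1.002, shape2 = 0.588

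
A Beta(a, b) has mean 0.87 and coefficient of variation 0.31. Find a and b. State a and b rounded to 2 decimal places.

a = 0.48, b = 0.07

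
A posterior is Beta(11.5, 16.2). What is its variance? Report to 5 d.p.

μ = 11.5/27.7 = 0.415162; Var = μ(1−μ)/(α+β+1) = 0.2428026/28.7 = 0.00846.

0.00846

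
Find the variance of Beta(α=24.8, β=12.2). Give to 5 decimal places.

0.00582

Var = αβ/[(α+β)²(α+β+1)] = (24.8×12.2)/(37.0²×38.0) = 302.56/52022.000 = 0.00582.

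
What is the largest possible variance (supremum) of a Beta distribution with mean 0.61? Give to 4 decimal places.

0.2379

For fixed mean μ the Beta variance is μ(1−μ)/(α+β+1), increasing as α+β decreases.
Its least upper bound (not attained) is μ(1−μ) = 0.61·0.39 = 0.2379.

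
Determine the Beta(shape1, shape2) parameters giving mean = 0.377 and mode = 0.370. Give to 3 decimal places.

shape1 = 14.003, shape2 = 23.140

Let s = shape1+shape2. Mean gives shape1 = μs = 0.377s; mode gives (shape1−1)/(s−2) = 0.370.
Substituting: 0.377s − 1 = 0.370(s−2) = 0.370s − 0.740, so 0.007s = 0.260 and s = 37.1429.
Then shape1 = 0.377×37.1429 = 14.003 and shape2 = s−shape1 = 23.140.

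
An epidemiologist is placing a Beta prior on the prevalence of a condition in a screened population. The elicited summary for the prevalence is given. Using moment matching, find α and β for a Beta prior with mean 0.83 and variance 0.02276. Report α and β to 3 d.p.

Write ν = α+β; then α = μν and Var = μ(1−μ)/(ν+1).
ν = μ(1−μ)/Var − 1 = 0.1411/0.02276 − 1 = 5.1995.
α = 0.83·5.1995 = 4.316, β = 0.17·5.1995 = 0.884.

α = 4.316, β = 0.884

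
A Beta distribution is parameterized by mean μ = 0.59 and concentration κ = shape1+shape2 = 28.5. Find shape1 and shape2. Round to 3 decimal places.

shape1 = 16.815, shape2 = 11.685

shape1 = μκ = 0.59×28.5 = 16.815 and shape2 = (1−μ)κ = 0.41×28.5 = 11.685.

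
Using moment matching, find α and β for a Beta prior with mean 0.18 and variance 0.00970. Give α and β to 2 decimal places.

α = 2.56, β = 11.66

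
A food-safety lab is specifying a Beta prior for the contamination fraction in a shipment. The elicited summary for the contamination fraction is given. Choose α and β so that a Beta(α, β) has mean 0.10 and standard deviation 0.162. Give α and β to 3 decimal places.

α = 0.243, β = 2.186

Variance = 0.162² = 0.026244. The moment-matching identity α+β = μ(1−μ)/Var − 1 gives
α+β = 0.0900/0.026244 − 1 = 2.4294, so α = μ·2.4294 = 0.243 and β = (1−μ)·2.4294 = 2.186.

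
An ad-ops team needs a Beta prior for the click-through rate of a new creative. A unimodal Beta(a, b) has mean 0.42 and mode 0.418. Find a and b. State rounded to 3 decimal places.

Let s = a+b. Mean gives a = μs = 0.42s; mode gives (a−1)/(s−2) = 0.418.
Substituting: 0.42s − 1 = 0.418(s−2) = 0.418s − 0.836, so 0.002s = 0.164 and s = 82.0000.
Then a = 0.42×82.0000 = 34.440 and b = s−a = 47.560.

a = 34.440, b = 47.560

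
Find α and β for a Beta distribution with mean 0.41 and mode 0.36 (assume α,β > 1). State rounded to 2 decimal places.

With s = α+β: μ = α/s and mode = (α−1)/(s−2). Eliminating α = μs,
μs − 1 = m(s−2) ⇒ s(μ−m) = 1−2m ⇒ s = 0.28/0.05 = 5.6000.
So α = μs = 2.30, β = (1−μ)s = 3.30.

α = 2.30, β = 3.30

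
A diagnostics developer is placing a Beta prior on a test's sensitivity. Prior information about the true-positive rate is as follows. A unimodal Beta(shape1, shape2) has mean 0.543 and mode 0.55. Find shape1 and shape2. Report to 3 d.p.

Let s = shape1+shape2. Mean gives shape1 = μs = 0.543s; mode gives (shape1−1)/(s−2) = 0.55.
Substituting: 0.543s − 1 = 0.55(s−2) = 0.55s − 1.10, so -0.007s = -0.10 and s = 14.2857.
Then shape1 = 0.543×14.2857 = 7.757 and shape2 = s−shape1 = 6.529.

shape1 = 7.757, shape2 = 6.529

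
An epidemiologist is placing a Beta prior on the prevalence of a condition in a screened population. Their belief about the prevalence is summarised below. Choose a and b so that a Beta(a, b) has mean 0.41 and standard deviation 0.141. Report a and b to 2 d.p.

First σ² = 0.019881. Setting a = μn, b = (1−μ)n with n = a+b,
μ(1−μ)/(n+1) = 0.019881 ⇒ n+1 = 0.2419/0.019881 = 12.1674 ⇒ n = 11.1674.
Hence a = 0.41×11.1674 = 4.58, b = 0.59×11.1674 = 6.59.

a = 4.58, b = 6.59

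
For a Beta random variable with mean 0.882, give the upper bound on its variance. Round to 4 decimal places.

0.1041

For fixed mean μ the Beta variance is μ(1−μ)/(α+β+1), increasing as α+β decreases.
Its least upper bound (not attained) is μ(1−μ) = 0.882·0.118 = 0.1041.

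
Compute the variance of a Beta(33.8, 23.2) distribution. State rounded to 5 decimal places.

0.00416

α+β = 57.0 and αβ = 784.16, so Var = αβ/[(α+β)²(α+β+1)] = 784.16/188442.000 = 0.00416.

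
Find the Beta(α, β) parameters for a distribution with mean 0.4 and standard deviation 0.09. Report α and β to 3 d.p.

α = 11.452, β = 17.178

σ² = 0.09² = 0.0081.
With s = α+β, Var = μ(1−μ)/(s+1), so s+1 = (0.4×0.6)/0.0081 = 29.6296 and s = 28.6296.
α = μs = 11.452, β = (1−μ)s = 17.178.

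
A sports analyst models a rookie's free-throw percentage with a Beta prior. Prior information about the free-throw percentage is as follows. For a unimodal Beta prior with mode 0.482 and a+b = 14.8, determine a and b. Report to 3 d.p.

a = 7.170, b = 7.630

For a,b>1 the mode is (a−1)/(a+b−2), so a = mode·(κ−2)+1 = 0.482×12.8+1 = 7.170.
And b = (1−mode)·(κ−2)+1 = 0.518×12.8+1 = 7.630.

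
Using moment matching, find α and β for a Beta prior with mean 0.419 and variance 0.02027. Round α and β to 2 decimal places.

α = 4.61, β = 6.40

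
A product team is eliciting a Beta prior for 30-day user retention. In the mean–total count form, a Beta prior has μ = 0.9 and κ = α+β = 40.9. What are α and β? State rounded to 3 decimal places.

α = 36.810, β = 4.090

α = μκ = 0.9×40.9 = 36.810 and β = (1−μ)κ = 0.1×40.9 = 4.090.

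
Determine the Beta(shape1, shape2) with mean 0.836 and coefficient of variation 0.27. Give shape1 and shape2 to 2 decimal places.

σ = CV·μ = 0.27×0.836 = 0.22572, so σ² = 0.050950.
s+1 = μ(1−μ)/σ² = 0.137104/0.050950 = 2.6910, so s = shape1+shape2 = 1.6910.
shape1 = μs = 1.41, shape2 = (1−μ)s = 0.28.

shape1 = 1.41, shape2 = 0.28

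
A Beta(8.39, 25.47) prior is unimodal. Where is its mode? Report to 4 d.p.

With α,β > 1, mode = (α−1)/(α+β−2) = 7.39/31.86 = 0.2320.

0.2320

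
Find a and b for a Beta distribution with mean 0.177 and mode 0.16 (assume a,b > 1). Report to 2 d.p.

Let s = a+b. Mean gives a = μs = 0.177s; mode gives (a−1)/(s−2) = 0.16.
Substituting: 0.177s − 1 = 0.16(s−2) = 0.16s − 0.32, so 0.017s = 0.68 and s = 40.0000.
Then a = 0.177×40.0000 = 7.08 and b = s−a = 32.92.

a = 7.08, b = 32.92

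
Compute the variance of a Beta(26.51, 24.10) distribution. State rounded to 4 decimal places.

0.0048

Var = αβ/[(α+β)²(α+β+1)] = (26.51×24.10)/(50.61²×51.61) = 638.8910/132192.414081 = 0.0048.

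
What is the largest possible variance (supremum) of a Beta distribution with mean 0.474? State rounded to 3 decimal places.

Var = μ(1−μ)/(α+β+1), which approaches μ(1−μ) as α+β → 0.
So the supremum is μ(1−μ) = 0.474×0.526 = 0.249.

0.249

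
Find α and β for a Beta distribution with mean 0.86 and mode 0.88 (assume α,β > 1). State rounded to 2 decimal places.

Let s = α+β. Mean gives α = μs = 0.86s; mode gives (α−1)/(s−2) = 0.88.
Substituting: 0.86s − 1 = 0.88(s−2) = 0.88s − 1.76, so -0.02s = -0.76 and s = 38.0000.
Then α = 0.86×38.0000 = 32.68 and β = s−α = 5.32.

α = 32.68, β = 5.32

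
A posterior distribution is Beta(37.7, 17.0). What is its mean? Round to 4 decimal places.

E[X] = α/(α+β) = 37.7/54.7 = 0.6892.

0.6892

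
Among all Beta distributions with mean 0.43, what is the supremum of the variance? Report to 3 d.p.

For fixed mean μ the Beta variance is μ(1−μ)/(α+β+1), increasing as α+β decreases.
Its least upper bound (not attained) is μ(1−μ) = 0.43·0.57 = 0.245.

0.245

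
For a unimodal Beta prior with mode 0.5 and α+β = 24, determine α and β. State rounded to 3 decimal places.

For α,β>1 the mode is (α−1)/(α+β−2), so α = mode·(κ−2)+1 = 0.5×22+1 = 12.000.
And β = (1−mode)·(κ−2)+1 = 0.5×22+1 = 12.000.

α = 12.000, β = 12.000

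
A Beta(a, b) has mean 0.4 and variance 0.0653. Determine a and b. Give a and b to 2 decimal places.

a = 1.07, b = 1.61

Write ν = a+b; then a = μν and Var = μ(1−μ)/(ν+1).
ν = μ(1−μ)/Var − 1 = 0.24/0.0653 − 1 = 2.6753.
a = 0.4·2.6753 = 1.07, b = 0.6·2.6753 = 1.61.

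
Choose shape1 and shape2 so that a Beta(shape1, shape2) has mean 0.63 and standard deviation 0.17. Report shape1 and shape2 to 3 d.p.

shape1 = 4.451, shape2 = 2.614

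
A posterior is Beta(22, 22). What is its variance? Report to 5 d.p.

0.00556

μ = 22/44 = 0.500000; Var = μ(1−μ)/(α+β+1) = 0.2500000/45 = 0.00556.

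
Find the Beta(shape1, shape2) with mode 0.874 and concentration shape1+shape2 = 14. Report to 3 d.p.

Mode = (shape1−1)/(κ−2) with κ = shape1+shape2, so shape1−1 = 0.874·12 = 10.488.
shape1 = 11.488; shape2 = κ − shape1 = 2.512.

shape1 = 11.488, shape2 = 2.512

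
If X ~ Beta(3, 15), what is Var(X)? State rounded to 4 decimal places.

0.0073

α+β = 18 and αβ = 45, so Var = αβ/[(α+β)²(α+β+1)] = 45/6156 = 0.0073.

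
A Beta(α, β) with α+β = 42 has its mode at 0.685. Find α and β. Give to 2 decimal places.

α = 28.40, β = 13.60

For α,β>1 the mode is (α−1)/(α+β−2), so α = mode·(κ−2)+1 = 0.685×40+1 = 28.40.
And β = (1−mode)·(κ−2)+1 = 0.315×40+1 = 13.60.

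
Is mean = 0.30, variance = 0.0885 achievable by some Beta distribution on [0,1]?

Yes

The Beta variance bound is σ² < μ(1−μ).
Here μ(1−μ) = 0.30×0.70 = 0.2100, and 0.0885 < 0.2100.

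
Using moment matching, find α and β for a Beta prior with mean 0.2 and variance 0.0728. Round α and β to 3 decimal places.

α = 0.240, β = 0.958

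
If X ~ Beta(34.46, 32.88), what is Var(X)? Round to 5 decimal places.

0.00366

μ = 34.46/67.34 = 0.511732; Var = μ(1−μ)/(α+β+1) = 0.2498624/68.34 = 0.00366.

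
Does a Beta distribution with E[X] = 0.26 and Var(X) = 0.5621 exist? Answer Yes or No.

No

For any Beta, Var(X) < E[X]·(1−E[X]).
Here μ(1−μ) = 0.26×0.74 = 0.1924, and 0.5621 ≥ 0.1924.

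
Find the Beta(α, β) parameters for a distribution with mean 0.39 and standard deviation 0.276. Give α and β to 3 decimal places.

α = 0.828, β = 1.295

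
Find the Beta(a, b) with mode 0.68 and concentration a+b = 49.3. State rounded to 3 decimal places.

a = 33.164, b = 16.136

Mode = (a−1)/(κ−2) with κ = a+b, so a−1 = 0.68·47.3 = 32.164.
a = 33.164; b = κ − a = 16.136.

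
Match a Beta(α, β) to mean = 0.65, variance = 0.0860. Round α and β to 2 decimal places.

α = 1.07, β = 0.58

Write ν = α+β; then α = μν and Var = μ(1−μ)/(ν+1).
ν = μ(1−μ)/Var − 1 = 0.2275/0.0860 − 1 = 1.6453.
α = 0.65·1.6453 = 1.07, β = 0.35·1.6453 = 0.58.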